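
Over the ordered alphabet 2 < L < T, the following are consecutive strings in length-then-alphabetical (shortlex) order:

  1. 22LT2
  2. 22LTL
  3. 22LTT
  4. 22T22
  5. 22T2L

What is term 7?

22TL2

Continuing the enumeration 2 steps past 22T2L: 22T2L → 22T2T → (answer).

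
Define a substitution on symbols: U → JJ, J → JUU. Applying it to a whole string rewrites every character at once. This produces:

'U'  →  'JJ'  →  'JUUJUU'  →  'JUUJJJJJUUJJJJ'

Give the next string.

Rewriting the 14 symbols of JUUJJJJJUUJJJJ one by one yields JUU JJ JJ JUU JUU JUU JUU JUU JJ JJ JUU JUU JUU JUU; concatenated:

JUUJJJJJUUJUUJUUJUUJUUJJJJJUUJUUJUUJUU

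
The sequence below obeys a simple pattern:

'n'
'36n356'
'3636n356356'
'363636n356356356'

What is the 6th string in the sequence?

3636363636n356356356356356

s(k+1) = 36·s(k)·356, so each term gains 36 as a prefix and 356 as a suffix.
From 363636n356356356, 2 further steps: 363636n356356356 → 36363636n356356356356 → (answer).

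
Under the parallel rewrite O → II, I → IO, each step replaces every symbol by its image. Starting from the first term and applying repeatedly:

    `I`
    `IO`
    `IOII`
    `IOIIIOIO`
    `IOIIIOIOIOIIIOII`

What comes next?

Rewriting the 16 symbols of IOIIIOIOIOIIIOII one by one yields IO II IO IO IO II IO II IO II IO IO IO II IO IO; concatenated:

IOIIIOIOIOIIIOIIIOIIIOIOIOIIIOIO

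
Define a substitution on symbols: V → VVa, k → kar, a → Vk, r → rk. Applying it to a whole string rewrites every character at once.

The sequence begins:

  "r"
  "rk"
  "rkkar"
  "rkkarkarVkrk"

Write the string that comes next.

rkkarkarVkrkkarVkrkVVakarrkkar

Expanding rkkarkarVkrk: r→rk, k→kar, k→kar, a→Vk, r→rk, k→kar, a→Vk, r→rk, V→VVa, k→kar, r→rk, k→kar. Concatenated: rk kar kar Vk rk kar Vk rk VVa kar rk kar.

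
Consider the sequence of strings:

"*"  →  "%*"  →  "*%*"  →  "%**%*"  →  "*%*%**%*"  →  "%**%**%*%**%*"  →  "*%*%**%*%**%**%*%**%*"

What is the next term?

%**%**%*%**%**%*%**%*%**%**%*%**%*

From term 3 onward, concatenate the second-to-last term with the last: *·%* = *%*, %*·*%* = %**%*, …
The next term joins %**%**%*%**%* and *%*%**%*%**%**%*%**%*.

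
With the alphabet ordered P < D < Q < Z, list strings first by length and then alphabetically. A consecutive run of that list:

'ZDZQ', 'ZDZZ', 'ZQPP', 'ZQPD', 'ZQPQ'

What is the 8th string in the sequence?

Stepping forward 3 times from ZQPQ: ZQPQ → ZQPZ → ZQDP, then the target.

ZQDD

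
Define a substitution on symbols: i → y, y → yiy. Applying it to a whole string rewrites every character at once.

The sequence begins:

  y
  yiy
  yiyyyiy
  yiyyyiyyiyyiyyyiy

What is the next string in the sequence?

yiyyyiyyiyyiyyyiyyiyyyiyyiyyyiyyiyyiyyyiy

Applying the rule to each of the 17 symbols of yiyyyiyyiyyiyyyiy gives the pieces yiy y yiy yiy yiy y yiy yiy y yiy yiy y yiy yiy yiy y yiy, which concatenate to the answer.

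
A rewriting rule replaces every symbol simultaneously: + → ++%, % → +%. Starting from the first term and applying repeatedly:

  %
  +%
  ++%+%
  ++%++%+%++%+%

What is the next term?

++%++%+%++%++%+%++%+%++%++%+%++%+%

φ(++%++%+%++%+%) expands symbol-by-symbol to ++% ++% +% ++% ++% +% ++% +% ++% ++% +% ++% +%; joining the 13 pieces gives the next term.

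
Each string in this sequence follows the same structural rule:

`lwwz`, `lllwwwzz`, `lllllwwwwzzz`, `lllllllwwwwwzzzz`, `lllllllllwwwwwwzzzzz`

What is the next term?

Each string has the form l^{2n-1} w^{n+1} z^{n} (n = 1, 2, …).
Setting n = 6 gives 11, 7, 6 characters in each block.

lllllllllllwwwwwwwzzzzzz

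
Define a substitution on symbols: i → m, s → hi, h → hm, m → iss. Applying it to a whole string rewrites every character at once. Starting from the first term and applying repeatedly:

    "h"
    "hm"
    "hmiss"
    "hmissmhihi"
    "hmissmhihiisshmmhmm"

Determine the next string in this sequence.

Rewriting the 19 symbols of hmissmhihiisshmmhmm one by one yields hm iss m hi hi iss hm m hm m m hi hi hm iss iss hm iss iss; concatenated:

hmissmhihiisshmmhmmmhihihmississhmississ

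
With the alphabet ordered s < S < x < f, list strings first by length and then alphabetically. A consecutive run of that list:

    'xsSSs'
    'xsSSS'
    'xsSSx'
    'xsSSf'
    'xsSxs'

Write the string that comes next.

xsSxS

Treat xsSxs as a base-4 numeral over the given alphabet and add one, carrying through any trailing f's.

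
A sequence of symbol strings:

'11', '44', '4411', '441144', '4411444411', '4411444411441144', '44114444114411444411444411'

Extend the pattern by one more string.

Each term (from the third on) is the previous term followed by the one before it: term 3 = 44·11 = 4411.
The next term joins 44114444114411444411444411 and 4411444411441144.

441144441144114444114444114411444411441144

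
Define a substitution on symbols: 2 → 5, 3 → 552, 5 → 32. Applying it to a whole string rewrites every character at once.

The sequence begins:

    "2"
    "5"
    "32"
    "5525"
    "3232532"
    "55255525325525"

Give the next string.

Replace each of the 14 characters of 55255525325525 in place — 32 32 5 32 32 32 5 32 552 5 32 32 5 32 — and concatenate.

3232532323253255253232532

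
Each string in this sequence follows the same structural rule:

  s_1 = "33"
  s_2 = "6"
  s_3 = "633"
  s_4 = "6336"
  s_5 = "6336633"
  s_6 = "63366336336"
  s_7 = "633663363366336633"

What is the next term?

Each term (from the third on) is the previous term followed by the one before it: term 3 = 6·33 = 633.
So term 8 is 633663363366336633·63366336336.

63366336336633663363366336336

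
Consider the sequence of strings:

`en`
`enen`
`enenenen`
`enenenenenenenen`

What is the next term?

Every step duplicates the string.
One more doubling of enenenenenenenen gives the answer.

enenenenenenenenenenenenenenenen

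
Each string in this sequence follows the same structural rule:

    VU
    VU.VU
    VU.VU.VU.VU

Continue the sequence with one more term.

Every step duplicates the string with '.' between the halves.
Doubling VU.VU.VU.VU with '.' between the halves:

VU.VU.VU.VU.VU.VU.VU.VU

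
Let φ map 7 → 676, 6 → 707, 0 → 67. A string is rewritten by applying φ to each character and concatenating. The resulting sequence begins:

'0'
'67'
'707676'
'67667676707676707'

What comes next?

Rewriting the 17 symbols of 67667676707676707 one by one yields 707 676 707 707 676 707 676 707 676 67 676 707 676 707 676 67 676; concatenated:

7076767077076767076767076766767670767670767667676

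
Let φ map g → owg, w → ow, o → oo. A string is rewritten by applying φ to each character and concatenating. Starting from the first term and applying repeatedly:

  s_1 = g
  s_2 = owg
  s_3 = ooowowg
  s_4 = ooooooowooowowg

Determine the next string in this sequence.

Applying the rule to each of the 15 symbols of ooooooowooowowg gives the pieces oo oo oo oo oo oo oo ow oo oo oo ow oo ow owg, which concatenate to the answer.

ooooooooooooooowooooooowooowowg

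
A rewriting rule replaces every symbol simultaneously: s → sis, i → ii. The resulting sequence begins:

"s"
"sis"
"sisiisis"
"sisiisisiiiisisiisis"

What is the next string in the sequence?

sisiisisiiiisisiisisiiiiiiiisisiisisiiiisisiisis

φ(sisiisisiiiisisiisis) expands symbol-by-symbol to sis ii sis ii ii sis ii sis ii ii ii ii sis ii sis ii ii sis ii sis; joining the 20 pieces gives the next term.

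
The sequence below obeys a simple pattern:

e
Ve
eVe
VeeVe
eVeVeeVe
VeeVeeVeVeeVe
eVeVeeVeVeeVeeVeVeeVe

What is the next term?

This is a Fibonacci-style word recurrence s(k) = s(k−2)·s(k−1): e.g. e·Ve = eVe.
Continuing: VeeVeeVeVeeVe · eVeVeeVeVeeVeeVeVeeVe gives term 8.

VeeVeeVeVeeVeeVeVeeVeVeeVeeVeVeeVe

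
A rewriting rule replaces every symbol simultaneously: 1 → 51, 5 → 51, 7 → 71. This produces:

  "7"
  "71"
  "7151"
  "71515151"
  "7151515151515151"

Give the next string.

71515151515151515151515151515151

Applying the rule to each of the 16 symbols of 7151515151515151 gives the pieces 71 51 51 51 51 51 51 51 51 51 51 51 51 51 51 51, which concatenate to the answer.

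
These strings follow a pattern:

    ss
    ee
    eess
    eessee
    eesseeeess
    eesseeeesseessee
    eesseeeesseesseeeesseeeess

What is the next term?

eesseeeesseesseeeesseeeesseesseeeesseessee

Each term (from the third on) is the previous term followed by the one before it: term 3 = ee·ss = eess.
The next term joins eesseeeesseesseeeesseeeess and eesseeeesseessee.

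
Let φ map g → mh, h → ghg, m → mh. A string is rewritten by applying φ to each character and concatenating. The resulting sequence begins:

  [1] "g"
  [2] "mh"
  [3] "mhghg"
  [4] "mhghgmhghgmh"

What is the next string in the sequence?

mhghgmhghgmhmhghgmhghgmhmhghg

Expanding mhghgmhghgmh: m→mh, h→ghg, g→mh, h→ghg, g→mh, m→mh, h→ghg, g→mh, h→ghg, g→mh, m→mh, h→ghg. Concatenated: mh ghg mh ghg mh mh ghg mh ghg mh mh ghg.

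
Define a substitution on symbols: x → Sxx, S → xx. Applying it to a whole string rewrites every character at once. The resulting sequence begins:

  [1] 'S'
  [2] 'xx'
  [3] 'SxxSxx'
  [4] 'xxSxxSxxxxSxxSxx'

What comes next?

Rewriting the 16 symbols of xxSxxSxxxxSxxSxx one by one yields Sxx Sxx xx Sxx Sxx xx Sxx Sxx Sxx Sxx xx Sxx Sxx xx Sxx Sxx; concatenated:

SxxSxxxxSxxSxxxxSxxSxxSxxSxxxxSxxSxxxxSxxSxx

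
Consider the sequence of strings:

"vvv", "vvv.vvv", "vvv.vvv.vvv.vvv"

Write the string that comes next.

s(k+1) = s(k)·.·s(k) — each term doubles the last with '.' between the halves.
Doubling vvv.vvv.vvv.vvv with '.' between the halves:

vvv.vvv.vvv.vvv.vvv.vvv.vvv.vvv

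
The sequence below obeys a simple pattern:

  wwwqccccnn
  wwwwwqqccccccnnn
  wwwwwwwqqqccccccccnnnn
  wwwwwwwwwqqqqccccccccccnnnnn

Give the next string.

wwwwwwwwwwwqqqqqccccccccccccnnnnnn

Reading off run lengths: w runs 3, 5, 7, 9; q runs 1, 2, 3, 4; c runs 4, 6, 8, 10; n runs 2, 3, 4, 5 — each is linear in n (n = 1, 2, …).
For the next term, n = 5, so the run lengths are 11, 5, 12, 6.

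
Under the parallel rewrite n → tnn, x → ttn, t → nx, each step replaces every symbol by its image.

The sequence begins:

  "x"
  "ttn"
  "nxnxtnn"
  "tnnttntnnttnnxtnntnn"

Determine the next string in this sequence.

Rewriting the 20 symbols of tnnttntnnttnnxtnntnn one by one yields nx tnn tnn nx nx tnn nx tnn tnn nx nx tnn tnn ttn nx tnn tnn nx tnn tnn; concatenated:

nxtnntnnnxnxtnnnxtnntnnnxnxtnntnnttnnxtnntnnnxtnntnn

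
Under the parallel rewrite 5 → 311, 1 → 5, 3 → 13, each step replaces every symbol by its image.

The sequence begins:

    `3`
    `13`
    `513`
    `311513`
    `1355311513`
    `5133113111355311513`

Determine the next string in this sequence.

Replace each of the 19 characters of 5133113111355311513 in place — 311 5 13 13 5 5 13 5 5 5 13 311 311 13 5 5 311 5 13 — and concatenate.

311513135513555133113111355311513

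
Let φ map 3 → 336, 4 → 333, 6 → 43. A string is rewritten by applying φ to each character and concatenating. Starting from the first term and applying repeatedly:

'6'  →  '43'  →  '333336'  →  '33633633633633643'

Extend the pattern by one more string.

3363364333633643336336433363364333633643333336

φ(33633633633633643) expands symbol-by-symbol to 336 336 43 336 336 43 336 336 43 336 336 43 336 336 43 333 336; joining the 17 pieces gives the next term.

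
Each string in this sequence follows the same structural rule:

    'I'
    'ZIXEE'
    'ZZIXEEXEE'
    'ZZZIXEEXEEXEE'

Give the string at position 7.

Every step adds Z to the front and XEE to the end of the previous string.
From ZZZIXEEXEEXEE, 3 further steps: ZZZIXEEXEEXEE → ZZZZIXEEXEEXEEXEE → ZZZZZIXEEXEEXEEXEEXEE → (answer).

ZZZZZZIXEEXEEXEEXEEXEEXEE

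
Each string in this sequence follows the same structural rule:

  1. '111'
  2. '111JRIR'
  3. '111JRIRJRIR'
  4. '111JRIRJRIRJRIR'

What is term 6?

Each term is the previous one with JRIR appended.
From 111JRIRJRIRJRIR, 2 further steps: 111JRIRJRIRJRIR → 111JRIRJRIRJRIRJRIR → (answer).

111JRIRJRIRJRIRJRIRJRIR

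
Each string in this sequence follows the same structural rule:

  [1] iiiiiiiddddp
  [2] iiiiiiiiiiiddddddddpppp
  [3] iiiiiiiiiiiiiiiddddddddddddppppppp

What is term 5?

iiiiiiiiiiiiiiiiiiiiiiiddddddddddddddddddddppppppppppppp

Each string has the form i^{4n+3} d^{4n} p^{3n-2} (n = 1, 2, …).
For term 5, n = 5, so the run lengths are 23, 20, 13.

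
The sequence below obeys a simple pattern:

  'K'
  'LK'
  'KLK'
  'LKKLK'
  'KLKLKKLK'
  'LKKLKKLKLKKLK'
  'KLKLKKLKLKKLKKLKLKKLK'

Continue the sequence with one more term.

LKKLKKLKLKKLKKLKLKKLKLKKLKKLKLKKLK

This is a Fibonacci-style word recurrence s(k) = s(k−2)·s(k−1): e.g. K·LK = KLK.
So term 8 is LKKLKKLKLKKLK·KLKLKKLKLKKLKKLKLKKLK.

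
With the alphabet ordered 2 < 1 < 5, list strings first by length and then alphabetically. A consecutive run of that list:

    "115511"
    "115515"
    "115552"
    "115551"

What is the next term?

Treat 115551 as a base-3 numeral over the given alphabet and add one, carrying through any trailing 5's.

115555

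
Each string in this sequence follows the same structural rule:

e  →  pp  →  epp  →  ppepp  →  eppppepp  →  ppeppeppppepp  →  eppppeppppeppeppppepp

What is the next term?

ppeppeppppeppeppppeppppeppeppppepp

This is a Fibonacci-style word recurrence s(k) = s(k−2)·s(k−1): e.g. e·pp = epp.
So term 8 is ppeppeppppepp·eppppeppppeppeppppepp.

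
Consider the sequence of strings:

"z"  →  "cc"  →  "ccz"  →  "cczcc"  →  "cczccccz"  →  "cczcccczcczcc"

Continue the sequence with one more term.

From term 3 onward, concatenate the last term with the second-to-last: cc·z = ccz, ccz·cc = cczcc, …
The next term joins cczcccczcczcc and cczccccz.

cczcccczcczcccczccccz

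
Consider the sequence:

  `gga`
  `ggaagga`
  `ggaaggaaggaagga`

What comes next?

Each string is two copies of the previous one joined by 'a'.
Doubling ggaaggaaggaagga with 'a' between the halves:

ggaaggaaggaaggaaggaaggaaggaagga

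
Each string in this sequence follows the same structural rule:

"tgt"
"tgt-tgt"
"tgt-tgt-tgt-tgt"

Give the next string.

s(k+1) = s(k)·-·s(k) — each term doubles the last with '-' between the halves.
Doubling tgt-tgt-tgt-tgt with '-' between the halves:

tgt-tgt-tgt-tgt-tgt-tgt-tgt-tgt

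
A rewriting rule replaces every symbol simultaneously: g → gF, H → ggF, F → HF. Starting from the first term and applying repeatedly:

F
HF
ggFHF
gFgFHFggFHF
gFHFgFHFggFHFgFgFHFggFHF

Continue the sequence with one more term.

Applying the rule to each of the 24 symbols of gFHFgFHFggFHFgFgFHFggFHF gives the pieces gF HF ggF HF gF HF ggF HF gF gF HF ggF HF gF HF gF HF ggF HF gF gF HF ggF HF, which concatenate to the answer.

gFHFggFHFgFHFggFHFgFgFHFggFHFgFHFgFHFggFHFgFgFHFggFHF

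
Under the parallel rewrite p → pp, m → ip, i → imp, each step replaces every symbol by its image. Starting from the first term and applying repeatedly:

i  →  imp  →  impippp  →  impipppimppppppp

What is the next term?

Replace each of the 16 characters of impipppimppppppp in place — imp ip pp imp pp pp pp imp ip pp pp pp pp pp pp pp — and concatenate.

impipppimpppppppimpippppppppppppppp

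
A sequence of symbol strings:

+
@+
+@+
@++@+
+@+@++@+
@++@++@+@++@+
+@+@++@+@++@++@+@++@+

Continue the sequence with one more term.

@++@++@+@++@++@+@++@+@++@++@+@++@+

From term 3 onward, concatenate the second-to-last term with the last: +·@+ = +@+, @+·+@+ = @++@+, …
Continuing: @++@++@+@++@+ · +@+@++@+@++@++@+@++@+ gives term 8.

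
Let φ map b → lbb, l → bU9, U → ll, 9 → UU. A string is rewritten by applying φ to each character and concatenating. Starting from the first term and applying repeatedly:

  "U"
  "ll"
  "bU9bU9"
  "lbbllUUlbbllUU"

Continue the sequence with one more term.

bU9lbblbbbU9bU9llllbU9lbblbbbU9bU9llll

Replace each of the 14 characters of lbbllUUlbbllUU in place — bU9 lbb lbb bU9 bU9 ll ll bU9 lbb lbb bU9 bU9 ll ll — and concatenate.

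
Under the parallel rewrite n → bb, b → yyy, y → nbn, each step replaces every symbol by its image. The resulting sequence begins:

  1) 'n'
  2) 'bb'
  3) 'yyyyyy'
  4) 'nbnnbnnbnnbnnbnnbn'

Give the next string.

bbyyybbbbyyybbbbyyybbbbyyybbbbyyybbbbyyybb

Replace each of the 18 characters of nbnnbnnbnnbnnbnnbn in place — bb yyy bb bb yyy bb bb yyy bb bb yyy bb bb yyy bb bb yyy bb — and concatenate.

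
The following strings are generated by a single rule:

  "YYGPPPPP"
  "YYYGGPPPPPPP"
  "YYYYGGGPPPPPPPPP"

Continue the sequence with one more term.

Each string has the form Y^{n} G^{n-1} P^{2n+1}, where the shown terms are n = 2, 3, 4.
At n = 5 the blocks have lengths 5, 4, 11.

YYYYYGGGGPPPPPPPPPPP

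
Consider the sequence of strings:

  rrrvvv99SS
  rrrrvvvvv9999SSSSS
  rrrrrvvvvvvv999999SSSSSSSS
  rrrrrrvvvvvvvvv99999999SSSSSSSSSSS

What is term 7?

rrrrrrrrrvvvvvvvvvvvvvvv99999999999999SSSSSSSSSSSSSSSSSSSS

The n-th term is n+2 r's then 2n+1 v's then 2n 9's then 3n-1 S's (n = 1, 2, …).
At n = 7 the blocks have lengths 9, 15, 14, 20.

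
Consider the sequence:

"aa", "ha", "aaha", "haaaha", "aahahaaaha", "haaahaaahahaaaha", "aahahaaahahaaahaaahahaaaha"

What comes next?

haaahaaahahaaahaaahahaaahahaaahaaahahaaaha

Each term (from the third on) is the two preceding terms concatenated in order: term 3 = aa·ha = aaha.
So term 8 is haaahaaahahaaaha·aahahaaahahaaahaaahahaaaha.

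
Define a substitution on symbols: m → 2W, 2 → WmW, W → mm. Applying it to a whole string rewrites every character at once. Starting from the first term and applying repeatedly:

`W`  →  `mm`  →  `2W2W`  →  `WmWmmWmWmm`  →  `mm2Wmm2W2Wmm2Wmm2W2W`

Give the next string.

Replace each of the 20 characters of mm2Wmm2W2Wmm2Wmm2W2W in place — 2W 2W WmW mm 2W 2W WmW mm WmW mm 2W 2W WmW mm 2W 2W WmW mm WmW mm — and concatenate.

2W2WWmWmm2W2WWmWmmWmWmm2W2WWmWmm2W2WWmWmmWmWmm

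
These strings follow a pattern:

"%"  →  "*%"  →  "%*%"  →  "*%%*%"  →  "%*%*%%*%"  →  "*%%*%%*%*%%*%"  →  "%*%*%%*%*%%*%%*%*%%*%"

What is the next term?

*%%*%%*%*%%*%%*%*%%*%*%%*%%*%*%%*%

This is a Fibonacci-style word recurrence s(k) = s(k−2)·s(k−1): e.g. %·*% = %*%.
Continuing: *%%*%%*%*%%*% · %*%*%%*%*%%*%%*%*%%*% gives term 8.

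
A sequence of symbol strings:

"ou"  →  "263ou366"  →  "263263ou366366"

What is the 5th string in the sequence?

263263263263ou366366366366

Every step adds 263 to the front and 366 to the end of the previous string.
From 263263ou366366, 2 further steps: 263263ou366366 → 263263263ou366366366 → (answer).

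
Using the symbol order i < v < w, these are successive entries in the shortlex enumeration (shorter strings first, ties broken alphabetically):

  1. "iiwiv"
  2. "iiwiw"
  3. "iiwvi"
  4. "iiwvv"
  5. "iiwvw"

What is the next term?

Find the rightmost character of iiwvw below w, bump it to the next letter, and reset everything to its right to i.

iiwwi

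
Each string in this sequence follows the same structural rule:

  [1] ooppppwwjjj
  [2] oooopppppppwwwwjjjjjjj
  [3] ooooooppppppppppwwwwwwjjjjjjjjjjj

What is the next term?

Each string has the form o^{2n} p^{3n+1} w^{2n} j^{4n-1} (n = 1, 2, …).
Setting n = 4 gives 8, 13, 8, 15 characters in each block.

oooooooopppppppppppppwwwwwwwwjjjjjjjjjjjjjjj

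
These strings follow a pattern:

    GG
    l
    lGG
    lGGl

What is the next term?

This is a Fibonacci-style word recurrence s(k) = s(k−1)·s(k−2): e.g. l·GG = lGG.
So term 5 is lGGl·lGG.

lGGllGG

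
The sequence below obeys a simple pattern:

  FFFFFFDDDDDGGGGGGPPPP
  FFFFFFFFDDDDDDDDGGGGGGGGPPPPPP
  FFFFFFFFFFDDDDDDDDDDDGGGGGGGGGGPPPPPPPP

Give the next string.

Each string has the form F^{2n+2} D^{3n-1} G^{2n+2} P^{2n}, where the shown terms are n = 2, 3, 4.
At n = 5 the blocks have lengths 12, 14, 12, 10.

FFFFFFFFFFFFDDDDDDDDDDDDDDGGGGGGGGGGGGPPPPPPPPPP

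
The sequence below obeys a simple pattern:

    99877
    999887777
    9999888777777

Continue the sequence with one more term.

Reading off run lengths: 9 runs 2, 3, 4; 8 runs 1, 2, 3; 7 runs 2, 4, 6 — each is linear in n (n = 1, 2, …).
Setting n = 4 gives 5, 4, 8 characters in each block.

99999888877777777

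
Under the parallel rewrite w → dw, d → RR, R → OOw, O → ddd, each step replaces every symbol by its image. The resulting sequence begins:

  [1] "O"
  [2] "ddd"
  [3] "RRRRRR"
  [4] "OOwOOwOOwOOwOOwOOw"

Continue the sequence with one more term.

Rewriting the 18 symbols of OOwOOwOOwOOwOOwOOw one by one yields ddd ddd dw ddd ddd dw ddd ddd dw ddd ddd dw ddd ddd dw ddd ddd dw; concatenated:

dddddddwdddddddwdddddddwdddddddwdddddddwdddddddw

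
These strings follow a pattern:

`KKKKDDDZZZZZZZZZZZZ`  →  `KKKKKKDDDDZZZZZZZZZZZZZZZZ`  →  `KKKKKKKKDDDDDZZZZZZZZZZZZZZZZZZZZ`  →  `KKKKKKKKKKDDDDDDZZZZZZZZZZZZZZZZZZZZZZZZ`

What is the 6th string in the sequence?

Each string has the form K^{2n-2} D^{n} Z^{4n}, where the shown terms are n = 3, 4, 5, 6.
Setting n = 8 gives 14, 8, 32 characters in each block.

KKKKKKKKKKKKKKDDDDDDDDZZZZZZZZZZZZZZZZZZZZZZZZZZZZZZZZ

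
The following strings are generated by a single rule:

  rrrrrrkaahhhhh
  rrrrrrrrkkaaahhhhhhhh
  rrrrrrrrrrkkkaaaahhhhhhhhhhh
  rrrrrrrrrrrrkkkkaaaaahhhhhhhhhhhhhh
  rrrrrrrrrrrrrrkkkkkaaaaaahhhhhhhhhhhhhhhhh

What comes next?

Each string has the form r^{2n+2} k^{n-1} a^{n} h^{3n-1}, where the shown terms are n = 2, 3, 4, 5, 6.
At n = 7 the blocks have lengths 16, 6, 7, 20.

rrrrrrrrrrrrrrrrkkkkkkaaaaaaahhhhhhhhhhhhhhhhhhhh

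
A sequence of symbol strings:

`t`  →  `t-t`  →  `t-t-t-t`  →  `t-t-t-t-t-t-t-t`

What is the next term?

t-t-t-t-t-t-t-t-t-t-t-t-t-t-t-t

s(k+1) = s(k)·-·s(k) — each term doubles the last with '-' between the halves.
So the next term is two copies of t-t-t-t-t-t-t-t with '-' between the halves.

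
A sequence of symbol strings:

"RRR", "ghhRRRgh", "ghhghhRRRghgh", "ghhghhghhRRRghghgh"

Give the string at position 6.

ghhghhghhghhghhRRRghghghghgh

s(k+1) = ghh·s(k)·gh, so each term gains ghh as a prefix and gh as a suffix.
From ghhghhghhRRRghghgh, 2 further steps: ghhghhghhRRRghghgh → ghhghhghhghhRRRghghghgh → (answer).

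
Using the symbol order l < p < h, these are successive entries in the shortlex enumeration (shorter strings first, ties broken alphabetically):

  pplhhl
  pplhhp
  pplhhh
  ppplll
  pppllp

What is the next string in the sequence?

pppllh

Treat pppllp as a base-3 numeral over the given alphabet and add one, carrying through any trailing h's.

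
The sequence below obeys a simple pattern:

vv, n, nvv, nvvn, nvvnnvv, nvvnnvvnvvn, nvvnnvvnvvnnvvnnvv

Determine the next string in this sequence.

nvvnnvvnvvnnvvnnvvnvvnnvvnvvn

This is a Fibonacci-style word recurrence s(k) = s(k−1)·s(k−2): e.g. n·vv = nvv.
So term 8 is nvvnnvvnvvnnvvnnvv·nvvnnvvnvvn.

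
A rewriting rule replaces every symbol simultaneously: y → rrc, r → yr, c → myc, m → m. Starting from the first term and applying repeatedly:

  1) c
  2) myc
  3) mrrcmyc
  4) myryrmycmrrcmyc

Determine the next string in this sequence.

φ(myryrmycmrrcmyc) expands symbol-by-symbol to m rrc yr rrc yr m rrc myc m yr yr myc m rrc myc; joining the 15 pieces gives the next term.

mrrcyrrrcyrmrrcmycmyryrmycmrrcmyc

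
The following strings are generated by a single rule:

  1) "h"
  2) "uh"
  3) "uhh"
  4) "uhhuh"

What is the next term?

uhhuhuhh

Each term (from the third on) is the previous term followed by the one before it: term 3 = uh·h = uhh.
Continuing: uhhuh · uhh gives term 5.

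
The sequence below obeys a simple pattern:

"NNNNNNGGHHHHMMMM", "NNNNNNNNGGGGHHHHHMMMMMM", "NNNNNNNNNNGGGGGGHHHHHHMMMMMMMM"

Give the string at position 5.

The n-th term is 2n+2 N's then 2n-2 G's then n+2 H's then 2n M's, where the shown terms are n = 2, 3, 4.
At n = 6 the blocks have lengths 14, 10, 8, 12.

NNNNNNNNNNNNNNGGGGGGGGGGHHHHHHHHMMMMMMMMMMMM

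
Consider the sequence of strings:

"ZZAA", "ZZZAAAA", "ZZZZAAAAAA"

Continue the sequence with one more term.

Term n consists of n+1 Z's, followed by 2n A's (n = 1, 2, …).
For the next term, n = 4, so the run lengths are 5, 8.

ZZZZZAAAAAAAA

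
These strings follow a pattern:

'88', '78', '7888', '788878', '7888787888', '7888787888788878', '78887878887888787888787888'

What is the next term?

788878788878887878887878887888787888788878

This is a Fibonacci-style word recurrence s(k) = s(k−1)·s(k−2): e.g. 78·88 = 7888.
So term 8 is 78887878887888787888787888·7888787888788878.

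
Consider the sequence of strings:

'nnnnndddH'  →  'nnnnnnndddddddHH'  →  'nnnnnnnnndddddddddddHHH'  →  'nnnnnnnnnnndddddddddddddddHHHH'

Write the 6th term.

nnnnnnnnnnnnnnndddddddddddddddddddddddHHHHHH

Each string has the form n^{2n+3} d^{4n-1} H^{n} (n = 1, 2, …).
For term 6, n = 6, so the run lengths are 15, 23, 6.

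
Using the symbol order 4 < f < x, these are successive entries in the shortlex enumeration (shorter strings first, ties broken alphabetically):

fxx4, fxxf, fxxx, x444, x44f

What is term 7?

Advancing 2 positions from x44f through x44f → x44x reaches term 7.

x4f4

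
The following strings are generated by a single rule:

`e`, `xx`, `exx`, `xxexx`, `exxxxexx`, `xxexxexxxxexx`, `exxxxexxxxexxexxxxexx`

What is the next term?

xxexxexxxxexxexxxxexxxxexxexxxxexx

Each term (from the third on) is the two preceding terms concatenated in order: term 3 = e·xx = exx.
The next term joins xxexxexxxxexx and exxxxexxxxexxexxxxexx.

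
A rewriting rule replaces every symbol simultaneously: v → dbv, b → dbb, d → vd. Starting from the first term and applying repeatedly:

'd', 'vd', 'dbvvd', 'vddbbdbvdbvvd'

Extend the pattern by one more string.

Rewriting the 13 symbols of vddbbdbvdbvvd one by one yields dbv vd vd dbb dbb vd dbb dbv vd dbb dbv dbv vd; concatenated:

dbvvdvddbbdbbvddbbdbvvddbbdbvdbvvd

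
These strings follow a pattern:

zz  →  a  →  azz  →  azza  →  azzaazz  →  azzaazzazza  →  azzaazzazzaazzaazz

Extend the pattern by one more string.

Each term (from the third on) is the previous term followed by the one before it: term 3 = a·zz = azz.
So term 8 is azzaazzazzaazzaazz·azzaazzazza.

azzaazzazzaazzaazzazzaazzazza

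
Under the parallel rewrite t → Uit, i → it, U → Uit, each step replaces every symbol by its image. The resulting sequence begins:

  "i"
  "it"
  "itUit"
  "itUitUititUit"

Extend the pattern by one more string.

Applying the rule to each of the 13 symbols of itUitUititUit gives the pieces it Uit Uit it Uit Uit it Uit it Uit Uit it Uit, which concatenate to the answer.

itUitUititUitUititUititUitUititUit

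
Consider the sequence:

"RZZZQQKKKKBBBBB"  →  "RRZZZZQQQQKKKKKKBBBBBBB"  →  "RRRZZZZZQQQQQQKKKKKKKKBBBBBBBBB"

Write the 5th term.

The n-th term is n-1 R's then n+1 Z's then 2n-2 Q's then 2n K's then 2n+1 B's, where the shown terms are n = 2, 3, 4.
Setting n = 6 gives 5, 7, 10, 12, 13 characters in each block.

RRRRRZZZZZZZQQQQQQQQQQKKKKKKKKKKKKBBBBBBBBBBBBB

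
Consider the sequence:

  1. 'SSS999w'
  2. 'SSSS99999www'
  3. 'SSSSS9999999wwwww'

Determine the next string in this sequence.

SSSSSS999999999wwwwwww

Each string has the form S^{n+2} 9^{2n+1} w^{2n-1} (n = 1, 2, …).
For the next term, n = 4, so the run lengths are 6, 9, 7.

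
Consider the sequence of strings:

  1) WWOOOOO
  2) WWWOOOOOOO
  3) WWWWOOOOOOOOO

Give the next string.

WWWWWOOOOOOOOOOO

Term n consists of n W's, followed by 2n+1 O's, where the shown terms are n = 2, 3, 4.
Setting n = 5 gives 5, 11 characters in each block.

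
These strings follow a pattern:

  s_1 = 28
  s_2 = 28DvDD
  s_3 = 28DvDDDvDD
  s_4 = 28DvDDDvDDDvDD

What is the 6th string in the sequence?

28DvDDDvDDDvDDDvDDDvDD

Every step adds DvDD to the end: s(k+1) = s(k)·DvDD.
From 28DvDDDvDDDvDD, 2 further steps: 28DvDDDvDDDvDD → 28DvDDDvDDDvDDDvDD → (answer).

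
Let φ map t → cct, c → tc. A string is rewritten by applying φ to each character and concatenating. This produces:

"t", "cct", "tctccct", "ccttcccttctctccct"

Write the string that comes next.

φ(ccttcccttctctccct) expands symbol-by-symbol to tc tc cct cct tc tc tc cct cct tc cct tc cct tc tc tc cct; joining the 17 pieces gives the next term.

tctccctccttctctccctccttcccttcccttctctccct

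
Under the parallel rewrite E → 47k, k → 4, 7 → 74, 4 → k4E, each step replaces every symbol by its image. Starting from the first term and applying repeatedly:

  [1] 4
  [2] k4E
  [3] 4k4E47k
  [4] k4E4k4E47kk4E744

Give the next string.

Replace each of the 16 characters of k4E4k4E47kk4E744 in place — 4 k4E 47k k4E 4 k4E 47k k4E 74 4 4 k4E 47k 74 k4E k4E — and concatenate.

4k4E47kk4E4k4E47kk4E7444k4E47k74k4Ek4E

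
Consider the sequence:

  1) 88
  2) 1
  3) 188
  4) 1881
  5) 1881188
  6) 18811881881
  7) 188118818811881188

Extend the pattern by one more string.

From term 3 onward, concatenate the last term with the second-to-last: 1·88 = 188, 188·1 = 1881, …
So term 8 is 188118818811881188·18811881881.

18811881881188118818811881881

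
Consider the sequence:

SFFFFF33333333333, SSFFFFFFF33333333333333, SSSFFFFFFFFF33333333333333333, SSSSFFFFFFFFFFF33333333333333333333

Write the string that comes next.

Each string has the form S^{n-2} F^{2n-1} 3^{3n+2}, where the shown terms are n = 3, 4, 5, 6.
Setting n = 7 gives 5, 13, 23 characters in each block.

SSSSSFFFFFFFFFFFFF33333333333333333333333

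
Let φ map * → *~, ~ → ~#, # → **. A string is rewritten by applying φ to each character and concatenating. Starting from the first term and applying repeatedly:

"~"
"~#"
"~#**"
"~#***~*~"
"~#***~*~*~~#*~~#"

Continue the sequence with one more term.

φ(~#***~*~*~~#*~~#) expands symbol-by-symbol to ~# ** *~ *~ *~ ~# *~ ~# *~ ~# ~# ** *~ ~# ~# **; joining the 16 pieces gives the next term.

~#***~*~*~~#*~~#*~~#~#***~~#~#**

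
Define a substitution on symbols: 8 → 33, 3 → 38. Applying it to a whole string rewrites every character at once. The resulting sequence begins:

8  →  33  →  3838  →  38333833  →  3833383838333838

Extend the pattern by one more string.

Applying the rule to each of the 16 symbols of 3833383838333838 gives the pieces 38 33 38 38 38 33 38 33 38 33 38 38 38 33 38 33, which concatenate to the answer.

38333838383338333833383838333833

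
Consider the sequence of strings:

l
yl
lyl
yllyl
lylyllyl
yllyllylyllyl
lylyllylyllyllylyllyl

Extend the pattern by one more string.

From term 3 onward, concatenate the second-to-last term with the last: l·yl = lyl, yl·lyl = yllyl, …
So term 8 is yllyllylyllyl·lylyllylyllyllylyllyl.

yllyllylyllyllylyllylyllyllylyllyl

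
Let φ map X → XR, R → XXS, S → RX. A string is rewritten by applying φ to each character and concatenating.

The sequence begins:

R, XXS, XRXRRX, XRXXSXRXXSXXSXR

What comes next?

XRXXSXRXRRXXRXXSXRXRRXXRXRRXXRXXS

Applying the rule to each of the 15 symbols of XRXXSXRXXSXXSXR gives the pieces XR XXS XR XR RX XR XXS XR XR RX XR XR RX XR XXS, which concatenate to the answer.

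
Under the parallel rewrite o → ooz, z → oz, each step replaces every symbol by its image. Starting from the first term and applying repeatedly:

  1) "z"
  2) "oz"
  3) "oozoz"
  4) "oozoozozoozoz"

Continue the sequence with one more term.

oozoozozoozoozozoozozoozoozozoozoz

Replace each of the 13 characters of oozoozozoozoz in place — ooz ooz oz ooz ooz oz ooz oz ooz ooz oz ooz oz — and concatenate.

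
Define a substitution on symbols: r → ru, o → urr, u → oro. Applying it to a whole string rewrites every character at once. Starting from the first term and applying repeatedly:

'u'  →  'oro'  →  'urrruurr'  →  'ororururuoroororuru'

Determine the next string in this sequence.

Replace each of the 19 characters of ororururuoroororuru in place — urr ru urr ru oro ru oro ru oro urr ru urr urr ru urr ru oro ru oro — and concatenate.

urrruurrruororuororuorourrruurrurrruurrruororuoro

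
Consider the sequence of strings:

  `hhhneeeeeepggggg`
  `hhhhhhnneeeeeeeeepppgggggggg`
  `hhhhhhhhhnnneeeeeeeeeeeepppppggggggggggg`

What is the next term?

hhhhhhhhhhhhnnnneeeeeeeeeeeeeeepppppppgggggggggggggg

Reading off run lengths: h runs 3, 6, 9; n runs 1, 2, 3; e runs 6, 9, 12; p runs 1, 3, 5; g runs 5, 8, 11 — each is linear in n (n = 1, 2, …).
At n = 4 the blocks have lengths 12, 4, 15, 7, 14.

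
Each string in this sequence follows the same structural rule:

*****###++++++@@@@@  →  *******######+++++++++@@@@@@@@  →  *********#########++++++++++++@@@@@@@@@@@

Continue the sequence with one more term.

***********############+++++++++++++++@@@@@@@@@@@@@@

Reading off run lengths: * runs 5, 7, 9; # runs 3, 6, 9; + runs 6, 9, 12; @ runs 5, 8, 11 — each is linear in n (n = 1, 2, …).
Setting n = 4 gives 11, 12, 15, 14 characters in each block.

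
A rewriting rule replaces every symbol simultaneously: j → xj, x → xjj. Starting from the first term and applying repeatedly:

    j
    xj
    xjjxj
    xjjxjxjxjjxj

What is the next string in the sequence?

Expanding xjjxjxjxjjxj: x→xjj, j→xj, j→xj, x→xjj, j→xj, x→xjj, j→xj, x→xjj, j→xj, j→xj, x→xjj, j→xj. Concatenated: xjj xj xj xjj xj xjj xj xjj xj xj xjj xj.

xjjxjxjxjjxjxjjxjxjjxjxjxjjxj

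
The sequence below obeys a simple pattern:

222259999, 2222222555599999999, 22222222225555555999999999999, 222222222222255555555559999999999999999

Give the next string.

Reading off run lengths: 2 runs 4, 7, 10, 13; 5 runs 1, 4, 7, 10; 9 runs 4, 8, 12, 16 — each is linear in n (n = 1, 2, …).
Setting n = 5 gives 16, 13, 20 characters in each block.

2222222222222222555555555555599999999999999999999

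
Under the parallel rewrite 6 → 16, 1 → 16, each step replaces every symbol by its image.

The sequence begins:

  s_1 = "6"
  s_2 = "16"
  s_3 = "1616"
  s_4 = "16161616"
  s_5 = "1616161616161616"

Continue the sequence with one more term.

φ(1616161616161616) expands symbol-by-symbol to 16 16 16 16 16 16 16 16 16 16 16 16 16 16 16 16; joining the 16 pieces gives the next term.

16161616161616161616161616161616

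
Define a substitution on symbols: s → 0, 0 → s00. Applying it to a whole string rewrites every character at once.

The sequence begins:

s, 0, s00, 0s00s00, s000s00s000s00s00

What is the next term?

Rewriting the 17 symbols of s000s00s000s00s00 one by one yields 0 s00 s00 s00 0 s00 s00 0 s00 s00 s00 0 s00 s00 0 s00 s00; concatenated:

0s00s00s000s00s000s00s00s000s00s000s00s00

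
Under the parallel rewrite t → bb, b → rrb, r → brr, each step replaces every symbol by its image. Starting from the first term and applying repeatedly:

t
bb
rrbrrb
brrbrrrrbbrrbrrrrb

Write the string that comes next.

rrbbrrbrrrrbbrrbrrbrrbrrrrbrrbbrrbrrrrbbrrbrrbrrbrrrrb

Applying the rule to each of the 18 symbols of brrbrrrrbbrrbrrrrb gives the pieces rrb brr brr rrb brr brr brr brr rrb rrb brr brr rrb brr brr brr brr rrb, which concatenate to the answer.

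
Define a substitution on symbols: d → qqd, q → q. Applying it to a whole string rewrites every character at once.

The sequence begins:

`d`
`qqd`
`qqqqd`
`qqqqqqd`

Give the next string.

qqqqqqqqd

Expanding qqqqqqd: q→q, q→q, q→q, q→q, q→q, q→q, d→qqd. Concatenated: q q q q q q qqd.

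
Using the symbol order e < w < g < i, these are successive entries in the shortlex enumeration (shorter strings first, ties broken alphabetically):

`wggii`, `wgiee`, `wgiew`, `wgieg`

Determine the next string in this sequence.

wgiei

Find the rightmost character of wgieg below i, bump it to the next letter, and reset everything to its right to e.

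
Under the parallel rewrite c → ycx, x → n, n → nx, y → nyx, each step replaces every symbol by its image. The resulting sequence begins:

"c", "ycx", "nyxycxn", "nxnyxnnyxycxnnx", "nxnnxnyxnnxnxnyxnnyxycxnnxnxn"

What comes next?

Rewriting the 29 symbols of nxnnxnyxnnxnxnyxnnyxycxnnxnxn one by one yields nx n nx nx n nx nyx n nx nx n nx n nx nyx n nx nx nyx n nyx ycx n nx nx n nx n nx; concatenated:

nxnnxnxnnxnyxnnxnxnnxnnxnyxnnxnxnyxnnyxycxnnxnxnnxnnx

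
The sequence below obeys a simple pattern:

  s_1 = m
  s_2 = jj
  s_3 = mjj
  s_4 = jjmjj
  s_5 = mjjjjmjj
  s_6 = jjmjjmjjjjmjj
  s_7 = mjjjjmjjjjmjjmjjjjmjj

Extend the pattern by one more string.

From term 3 onward, concatenate the second-to-last term with the last: m·jj = mjj, jj·mjj = jjmjj, …
Continuing: jjmjjmjjjjmjj · mjjjjmjjjjmjjmjjjjmjj gives term 8.

jjmjjmjjjjmjjmjjjjmjjjjmjjmjjjjmjj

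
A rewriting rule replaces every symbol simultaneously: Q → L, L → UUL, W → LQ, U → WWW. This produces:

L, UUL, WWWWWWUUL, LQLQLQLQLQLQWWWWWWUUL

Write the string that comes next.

Rewriting the 21 symbols of LQLQLQLQLQLQWWWWWWUUL one by one yields UUL L UUL L UUL L UUL L UUL L UUL L LQ LQ LQ LQ LQ LQ WWW WWW UUL; concatenated:

UULLUULLUULLUULLUULLUULLLQLQLQLQLQLQWWWWWWUUL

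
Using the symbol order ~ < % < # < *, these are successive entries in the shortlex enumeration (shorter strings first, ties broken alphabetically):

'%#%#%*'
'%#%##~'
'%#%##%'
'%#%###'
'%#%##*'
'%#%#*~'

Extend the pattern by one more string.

Treat %#%#*~ as a base-4 numeral over the given alphabet and add one, carrying through any trailing *'s.

%#%#*%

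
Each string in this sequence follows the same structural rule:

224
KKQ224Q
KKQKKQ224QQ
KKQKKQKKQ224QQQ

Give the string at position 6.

KKQKKQKKQKKQKKQ224QQQQQ

s(k+1) = KKQ·s(k)·Q, so each term gains KKQ as a prefix and Q as a suffix.
From KKQKKQKKQ224QQQ, 2 further steps: KKQKKQKKQ224QQQ → KKQKKQKKQKKQ224QQQQ → (answer).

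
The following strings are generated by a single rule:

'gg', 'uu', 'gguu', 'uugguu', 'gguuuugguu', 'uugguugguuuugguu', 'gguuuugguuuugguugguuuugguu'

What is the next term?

uugguugguuuugguugguuuugguuuugguugguuuugguu

Each term (from the third on) is the two preceding terms concatenated in order: term 3 = gg·uu = gguu.
So term 8 is uugguugguuuugguu·gguuuugguuuugguugguuuugguu.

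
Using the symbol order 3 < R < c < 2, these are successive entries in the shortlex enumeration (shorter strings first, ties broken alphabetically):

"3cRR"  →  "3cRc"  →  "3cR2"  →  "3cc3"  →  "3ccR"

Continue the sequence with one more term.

3ccc

The successor of 3ccR increments the rightmost position that isn't already 2 and resets every position after it to 3.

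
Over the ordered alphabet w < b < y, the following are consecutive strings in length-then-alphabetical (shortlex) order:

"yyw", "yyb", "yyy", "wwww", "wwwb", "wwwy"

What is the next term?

Find the rightmost character of wwwy below y, bump it to the next letter, and reset everything to its right to w.

wwbw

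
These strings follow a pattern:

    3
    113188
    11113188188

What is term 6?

s(k+1) = 11·s(k)·188, so each term gains 11 as a prefix and 188 as a suffix.
From 11113188188, 3 further steps: 11113188188 → 1111113188188188 → 111111113188188188188 → (answer).

11111111113188188188188188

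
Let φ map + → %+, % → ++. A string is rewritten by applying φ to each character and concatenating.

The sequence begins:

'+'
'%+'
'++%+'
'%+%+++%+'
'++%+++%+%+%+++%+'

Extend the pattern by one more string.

Rewriting the 16 symbols of ++%+++%+%+%+++%+ one by one yields %+ %+ ++ %+ %+ %+ ++ %+ ++ %+ ++ %+ %+ %+ ++ %+; concatenated:

%+%+++%+%+%+++%+++%+++%+%+%+++%+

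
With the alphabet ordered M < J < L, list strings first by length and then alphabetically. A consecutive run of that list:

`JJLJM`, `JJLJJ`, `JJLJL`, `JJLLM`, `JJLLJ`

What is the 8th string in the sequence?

JLMMJ

Continuing the enumeration 3 steps past JJLLJ: JJLLJ → JJLLL → JLMMM → (answer).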